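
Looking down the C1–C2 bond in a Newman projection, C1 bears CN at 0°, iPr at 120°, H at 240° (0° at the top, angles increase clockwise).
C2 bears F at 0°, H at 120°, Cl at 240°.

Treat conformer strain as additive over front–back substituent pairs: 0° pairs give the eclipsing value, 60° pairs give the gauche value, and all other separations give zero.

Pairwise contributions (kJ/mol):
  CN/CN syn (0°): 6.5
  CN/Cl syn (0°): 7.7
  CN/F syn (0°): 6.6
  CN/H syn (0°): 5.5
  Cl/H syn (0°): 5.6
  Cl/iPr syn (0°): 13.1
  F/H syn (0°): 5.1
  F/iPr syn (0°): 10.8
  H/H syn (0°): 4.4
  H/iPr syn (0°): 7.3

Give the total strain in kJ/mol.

This conformer (eclipsed): CN(0°)/F(0°) eclipsed 6.6; iPr(120°)/H(120°) eclipsed 7.3; H(240°)/Cl(240°) eclipsed 5.6 → 19.5 kJ/mol.

19.5 kJ/mol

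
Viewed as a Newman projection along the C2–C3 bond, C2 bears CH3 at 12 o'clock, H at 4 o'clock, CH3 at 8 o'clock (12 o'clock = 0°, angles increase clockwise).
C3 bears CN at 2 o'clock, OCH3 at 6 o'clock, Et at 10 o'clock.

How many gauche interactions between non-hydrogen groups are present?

Non-H gauche pairs: CH3(0°)/CN(60°); CH3(0°)/Et(300°); CH3(240°)/OCH3(180°); CH3(240°)/Et(300°) — 4 interactions.

4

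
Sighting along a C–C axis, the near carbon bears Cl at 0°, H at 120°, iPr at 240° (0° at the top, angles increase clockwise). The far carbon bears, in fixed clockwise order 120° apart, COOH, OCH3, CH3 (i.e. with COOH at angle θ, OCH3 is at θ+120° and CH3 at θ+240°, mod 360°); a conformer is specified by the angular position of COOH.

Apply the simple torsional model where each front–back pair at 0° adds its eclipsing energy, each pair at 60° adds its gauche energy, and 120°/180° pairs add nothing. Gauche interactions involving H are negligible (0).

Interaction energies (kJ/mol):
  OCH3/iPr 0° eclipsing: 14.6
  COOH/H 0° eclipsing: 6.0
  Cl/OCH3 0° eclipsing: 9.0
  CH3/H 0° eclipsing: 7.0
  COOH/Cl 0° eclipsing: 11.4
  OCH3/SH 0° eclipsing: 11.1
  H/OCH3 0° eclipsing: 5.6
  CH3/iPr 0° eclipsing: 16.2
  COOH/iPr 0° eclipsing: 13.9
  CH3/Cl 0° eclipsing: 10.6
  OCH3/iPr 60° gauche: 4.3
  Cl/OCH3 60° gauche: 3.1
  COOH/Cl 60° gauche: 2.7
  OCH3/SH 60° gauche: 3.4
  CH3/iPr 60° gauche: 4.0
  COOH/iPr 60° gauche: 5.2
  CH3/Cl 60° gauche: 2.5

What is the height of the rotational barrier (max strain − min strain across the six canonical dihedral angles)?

COOH at 0° (eclipsed): Cl(0°)/COOH(0°) eclipsed 11.4; H(120°)/OCH3(120°) eclipsed 5.6; iPr(240°)/CH3(240°) eclipsed 16.2 → 33.2 kJ/mol.
COOH at 60° (staggered): Cl(0°)/COOH(60°) gauche 2.7; Cl(0°)/CH3(300°) gauche 2.5; iPr(240°)/OCH3(180°) gauche 4.3; iPr(240°)/CH3(300°) gauche 4.0 → 13.5 kJ/mol.
COOH at 120° (eclipsed): Cl(0°)/CH3(0°) eclipsed 10.6; H(120°)/COOH(120°) eclipsed 6.0; iPr(240°)/OCH3(240°) eclipsed 14.6 → 31.2 kJ/mol.
COOH at 180° (staggered): Cl(0°)/OCH3(300°) gauche 3.1; Cl(0°)/CH3(60°) gauche 2.5; iPr(240°)/COOH(180°) gauche 5.2; iPr(240°)/OCH3(300°) gauche 4.3 → 15.1 kJ/mol.
COOH at 240° (eclipsed): Cl(0°)/OCH3(0°) eclipsed 9.0; H(120°)/CH3(120°) eclipsed 7.0; iPr(240°)/COOH(240°) eclipsed 13.9 → 29.9 kJ/mol.
COOH at 300° (staggered): Cl(0°)/COOH(300°) gauche 2.7; Cl(0°)/OCH3(60°) gauche 3.1; iPr(240°)/COOH(300°) gauche 5.2; iPr(240°)/CH3(180°) gauche 4.0 → 15.0 kJ/mol.
Max at 0° (33.2 kJ/mol), min at 60° (13.5 kJ/mol); barrier = 19.7 kJ/mol.

19.7 kJ/mol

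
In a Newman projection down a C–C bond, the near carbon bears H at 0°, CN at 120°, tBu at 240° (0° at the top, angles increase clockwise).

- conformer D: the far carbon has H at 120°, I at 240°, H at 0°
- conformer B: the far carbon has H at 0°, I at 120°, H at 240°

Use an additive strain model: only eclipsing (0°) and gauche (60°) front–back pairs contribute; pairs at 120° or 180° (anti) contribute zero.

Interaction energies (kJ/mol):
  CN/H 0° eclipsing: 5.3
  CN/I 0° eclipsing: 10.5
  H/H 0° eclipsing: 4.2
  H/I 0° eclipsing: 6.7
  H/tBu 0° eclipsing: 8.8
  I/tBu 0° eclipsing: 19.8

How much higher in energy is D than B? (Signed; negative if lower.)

D (eclipsed): H–H eclipsed, CN–H eclipsed, tBu–I eclipsed; 4.2 + 5.3 + 19.8 = 29.3 kJ/mol.
B (eclipsed): H–H eclipsed, CN–I eclipsed, tBu–H eclipsed; 4.2 + 10.5 + 8.8 = 23.5 kJ/mol.
E(D) − E(B) = 29.3 − 23.5 = +5.8 kJ/mol.

+5.8 kJ/mol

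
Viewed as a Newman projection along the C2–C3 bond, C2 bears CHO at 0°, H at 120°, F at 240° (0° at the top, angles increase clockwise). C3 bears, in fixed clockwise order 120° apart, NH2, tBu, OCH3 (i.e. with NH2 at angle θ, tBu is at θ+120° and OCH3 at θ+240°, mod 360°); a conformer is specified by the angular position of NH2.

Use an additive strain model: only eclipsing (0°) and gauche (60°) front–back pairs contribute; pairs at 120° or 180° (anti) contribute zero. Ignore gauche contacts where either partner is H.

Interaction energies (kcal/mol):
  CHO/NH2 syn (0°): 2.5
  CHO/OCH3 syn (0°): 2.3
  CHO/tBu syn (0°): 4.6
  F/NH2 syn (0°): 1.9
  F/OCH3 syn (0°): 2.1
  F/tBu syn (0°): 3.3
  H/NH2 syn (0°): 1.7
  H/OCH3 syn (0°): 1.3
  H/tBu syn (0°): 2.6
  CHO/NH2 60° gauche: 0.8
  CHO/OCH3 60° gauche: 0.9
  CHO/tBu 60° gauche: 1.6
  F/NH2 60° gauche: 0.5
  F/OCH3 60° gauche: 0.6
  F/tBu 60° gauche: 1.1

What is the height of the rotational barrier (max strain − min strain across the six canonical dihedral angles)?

NH2 at 0° (eclipsed): CHO(0°)/NH2(0°) eclipsed 2.5; H(120°)/tBu(120°) eclipsed 2.6; F(240°)/OCH3(240°) eclipsed 2.1 → 7.2 kcal/mol.
NH2 at 60° (staggered): CHO(0°)/NH2(60°) gauche 0.8; CHO(0°)/OCH3(300°) gauche 0.9; F(240°)/tBu(180°) gauche 1.1; F(240°)/OCH3(300°) gauche 0.6 → 3.4 kcal/mol.
NH2 at 120° (eclipsed): CHO(0°)/OCH3(0°) eclipsed 2.3; H(120°)/NH2(120°) eclipsed 1.7; F(240°)/tBu(240°) eclipsed 3.3 → 7.3 kcal/mol.
NH2 at 180° (staggered): CHO(0°)/tBu(300°) gauche 1.6; CHO(0°)/OCH3(60°) gauche 0.9; F(240°)/NH2(180°) gauche 0.5; F(240°)/tBu(300°) gauche 1.1 → 4.1 kcal/mol.
NH2 at 240° (eclipsed): CHO(0°)/tBu(0°) eclipsed 4.6; H(120°)/OCH3(120°) eclipsed 1.3; F(240°)/NH2(240°) eclipsed 1.9 → 7.8 kcal/mol.
NH2 at 300° (staggered): CHO(0°)/NH2(300°) gauche 0.8; CHO(0°)/tBu(60°) gauche 1.6; F(240°)/NH2(300°) gauche 0.5; F(240°)/OCH3(180°) gauche 0.6 → 3.5 kcal/mol.
Max at 240° (7.8 kcal/mol), min at 60° (3.4 kcal/mol); barrier = 4.4 kcal/mol.

4.4 kcal/mol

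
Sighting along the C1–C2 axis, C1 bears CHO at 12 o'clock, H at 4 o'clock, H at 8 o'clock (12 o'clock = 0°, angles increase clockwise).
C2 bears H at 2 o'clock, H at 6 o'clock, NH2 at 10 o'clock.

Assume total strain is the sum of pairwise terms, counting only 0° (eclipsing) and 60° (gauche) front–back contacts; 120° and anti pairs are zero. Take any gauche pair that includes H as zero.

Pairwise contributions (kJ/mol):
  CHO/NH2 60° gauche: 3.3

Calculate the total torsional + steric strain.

This conformer (staggered): CHO(0°)/NH2(300°) gauche 3.3 → 3.3 kJ/mol.

3.3 kJ/mol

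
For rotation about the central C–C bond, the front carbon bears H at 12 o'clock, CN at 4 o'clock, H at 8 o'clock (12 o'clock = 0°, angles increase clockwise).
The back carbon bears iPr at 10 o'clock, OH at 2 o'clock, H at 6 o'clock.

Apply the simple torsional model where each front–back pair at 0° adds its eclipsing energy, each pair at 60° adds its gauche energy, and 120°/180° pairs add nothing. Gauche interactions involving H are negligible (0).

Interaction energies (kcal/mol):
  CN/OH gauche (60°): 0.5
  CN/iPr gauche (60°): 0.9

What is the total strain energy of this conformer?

0.5 kcal/mol

This conformer (staggered): CN(120°)/OH(60°) gauche 0.5 → 0.5 kcal/mol.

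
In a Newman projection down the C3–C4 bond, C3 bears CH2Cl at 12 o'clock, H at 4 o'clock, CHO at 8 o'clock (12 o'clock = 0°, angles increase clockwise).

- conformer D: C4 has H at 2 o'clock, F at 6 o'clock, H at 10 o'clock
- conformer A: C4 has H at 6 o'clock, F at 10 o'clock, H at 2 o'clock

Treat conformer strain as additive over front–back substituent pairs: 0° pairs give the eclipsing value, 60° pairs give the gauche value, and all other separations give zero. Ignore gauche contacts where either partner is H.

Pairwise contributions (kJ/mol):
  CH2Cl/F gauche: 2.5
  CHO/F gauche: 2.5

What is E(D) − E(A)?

-2.5 kJ/mol

D (staggered): CHO(240°)/F(180°) gauche 2.5 → 2.5 kJ/mol.
A (staggered): CH2Cl(0°)/F(300°) gauche 2.5; CHO(240°)/F(300°) gauche 2.5 → 5.0 kJ/mol.
E(D) − E(A) = 2.5 − 5.0 = -2.5 kJ/mol.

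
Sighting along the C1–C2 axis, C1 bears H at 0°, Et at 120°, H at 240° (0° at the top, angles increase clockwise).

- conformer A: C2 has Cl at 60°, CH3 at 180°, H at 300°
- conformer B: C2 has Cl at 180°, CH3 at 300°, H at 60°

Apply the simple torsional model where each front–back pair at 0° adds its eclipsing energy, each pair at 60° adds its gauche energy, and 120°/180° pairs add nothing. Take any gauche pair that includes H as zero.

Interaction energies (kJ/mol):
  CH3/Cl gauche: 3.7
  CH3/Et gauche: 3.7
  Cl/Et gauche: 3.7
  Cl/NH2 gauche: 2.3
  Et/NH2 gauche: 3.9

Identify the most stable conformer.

B

A is staggered. Et at 120° is gauche with Cl at 60° (3.7); Et at 120° is gauche with CH3 at 180° (3.7). Total 7.4 kJ/mol.
B is staggered. Et at 120° is gauche with Cl at 180° (3.7). Total 3.7 kJ/mol.
B has the lowest total (3.7 kJ/mol).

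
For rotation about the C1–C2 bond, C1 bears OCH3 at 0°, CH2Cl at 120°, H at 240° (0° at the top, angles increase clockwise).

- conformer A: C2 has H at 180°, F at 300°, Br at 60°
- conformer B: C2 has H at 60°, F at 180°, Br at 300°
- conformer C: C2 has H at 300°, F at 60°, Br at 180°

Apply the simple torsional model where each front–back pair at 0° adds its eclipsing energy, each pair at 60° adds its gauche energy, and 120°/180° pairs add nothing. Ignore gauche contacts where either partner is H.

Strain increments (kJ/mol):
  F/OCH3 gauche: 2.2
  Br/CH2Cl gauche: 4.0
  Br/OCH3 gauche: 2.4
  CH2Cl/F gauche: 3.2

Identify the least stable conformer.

A (staggered): OCH3–F gauche, OCH3–Br gauche, CH2Cl–Br gauche; 2.2 + 2.4 + 4.0 = 8.6 kJ/mol.
B (staggered): OCH3–Br gauche, CH2Cl–F gauche; 2.4 + 3.2 = 5.6 kJ/mol.
C (staggered): OCH3–F gauche, CH2Cl–F gauche, CH2Cl–Br gauche; 2.2 + 3.2 + 4.0 = 9.4 kJ/mol.
C has the highest total (9.4 kJ/mol).

C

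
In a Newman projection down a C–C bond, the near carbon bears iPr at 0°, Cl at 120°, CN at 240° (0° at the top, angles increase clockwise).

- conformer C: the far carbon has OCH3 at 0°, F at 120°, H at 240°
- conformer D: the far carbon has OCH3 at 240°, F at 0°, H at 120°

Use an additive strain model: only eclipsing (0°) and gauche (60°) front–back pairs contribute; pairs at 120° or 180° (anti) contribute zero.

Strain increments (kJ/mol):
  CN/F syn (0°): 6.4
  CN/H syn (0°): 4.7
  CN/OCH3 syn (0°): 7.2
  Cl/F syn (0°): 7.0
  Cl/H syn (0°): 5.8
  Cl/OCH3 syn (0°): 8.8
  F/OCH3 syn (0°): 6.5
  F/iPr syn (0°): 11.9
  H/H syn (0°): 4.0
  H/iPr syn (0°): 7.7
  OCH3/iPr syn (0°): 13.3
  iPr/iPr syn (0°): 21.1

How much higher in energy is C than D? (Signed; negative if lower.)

C (eclipsed): iPr(0°)/OCH3(0°) eclipsed 13.3; Cl(120°)/F(120°) eclipsed 7.0; CN(240°)/H(240°) eclipsed 4.7 → 25.0 kJ/mol.
D (eclipsed): iPr(0°)/F(0°) eclipsed 11.9; Cl(120°)/H(120°) eclipsed 5.8; CN(240°)/OCH3(240°) eclipsed 7.2 → 24.9 kJ/mol.
E(C) − E(D) = 25.0 − 24.9 = +0.1 kJ/mol.

+0.1 kJ/mol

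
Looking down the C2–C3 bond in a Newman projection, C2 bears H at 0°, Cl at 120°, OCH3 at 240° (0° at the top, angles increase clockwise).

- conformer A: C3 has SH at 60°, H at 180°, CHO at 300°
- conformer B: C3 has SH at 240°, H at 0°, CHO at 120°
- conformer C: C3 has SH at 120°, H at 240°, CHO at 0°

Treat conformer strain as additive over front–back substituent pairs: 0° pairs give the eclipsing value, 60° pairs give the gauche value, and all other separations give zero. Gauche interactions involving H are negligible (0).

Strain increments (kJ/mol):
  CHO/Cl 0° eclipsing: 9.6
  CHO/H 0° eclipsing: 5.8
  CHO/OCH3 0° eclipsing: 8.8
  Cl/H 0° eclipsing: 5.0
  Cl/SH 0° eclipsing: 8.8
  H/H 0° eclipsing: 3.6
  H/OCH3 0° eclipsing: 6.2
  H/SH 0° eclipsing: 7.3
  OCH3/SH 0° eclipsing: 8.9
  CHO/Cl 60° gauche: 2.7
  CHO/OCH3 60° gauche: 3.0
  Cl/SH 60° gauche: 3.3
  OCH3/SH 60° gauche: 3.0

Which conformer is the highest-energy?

B

A (staggered): Cl–SH gauche, OCH3–CHO gauche; 3.3 + 3.0 = 6.3 kJ/mol.
B (eclipsed): H–H eclipsed, Cl–CHO eclipsed, OCH3–SH eclipsed; 3.6 + 9.6 + 8.9 = 22.1 kJ/mol.
C (eclipsed): H–CHO eclipsed, Cl–SH eclipsed, OCH3–H eclipsed; 5.8 + 8.8 + 6.2 = 20.8 kJ/mol.
B has the highest total (22.1 kJ/mol).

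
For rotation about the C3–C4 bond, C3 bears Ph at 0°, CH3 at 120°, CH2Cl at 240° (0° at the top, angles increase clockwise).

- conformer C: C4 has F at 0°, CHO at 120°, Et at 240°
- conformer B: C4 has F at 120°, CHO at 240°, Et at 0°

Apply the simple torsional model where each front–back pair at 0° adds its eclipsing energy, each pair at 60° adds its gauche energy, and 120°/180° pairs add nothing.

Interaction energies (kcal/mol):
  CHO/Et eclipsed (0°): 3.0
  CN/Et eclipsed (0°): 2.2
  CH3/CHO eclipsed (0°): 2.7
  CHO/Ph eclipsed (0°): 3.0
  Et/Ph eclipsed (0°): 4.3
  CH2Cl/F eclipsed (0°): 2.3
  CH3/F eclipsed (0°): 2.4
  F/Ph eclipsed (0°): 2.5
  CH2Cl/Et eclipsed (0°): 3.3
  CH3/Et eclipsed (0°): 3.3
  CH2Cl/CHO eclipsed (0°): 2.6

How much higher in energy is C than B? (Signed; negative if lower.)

-0.8 kcal/mol

C is eclipsed. Ph at 0° is eclipsed with F at 0° (2.5); CH3 at 120° is eclipsed with CHO at 120° (2.7); CH2Cl at 240° is eclipsed with Et at 240° (3.3). Total 8.5 kcal/mol.
B is eclipsed. Ph at 0° is eclipsed with Et at 0° (4.3); CH3 at 120° is eclipsed with F at 120° (2.4); CH2Cl at 240° is eclipsed with CHO at 240° (2.6). Total 9.3 kcal/mol.
E(C) − E(B) = 8.5 − 9.3 = -0.8 kcal/mol.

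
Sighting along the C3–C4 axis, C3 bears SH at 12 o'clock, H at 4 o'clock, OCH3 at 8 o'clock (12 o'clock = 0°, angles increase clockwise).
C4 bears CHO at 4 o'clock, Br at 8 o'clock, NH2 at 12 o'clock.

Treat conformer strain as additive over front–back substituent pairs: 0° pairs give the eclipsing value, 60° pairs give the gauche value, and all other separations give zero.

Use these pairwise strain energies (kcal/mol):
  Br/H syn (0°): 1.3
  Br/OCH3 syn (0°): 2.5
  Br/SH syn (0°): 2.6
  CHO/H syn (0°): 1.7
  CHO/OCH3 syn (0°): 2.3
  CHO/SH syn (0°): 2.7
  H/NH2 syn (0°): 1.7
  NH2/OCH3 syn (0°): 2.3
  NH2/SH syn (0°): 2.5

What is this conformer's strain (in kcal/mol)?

6.7 kcal/mol

This conformer (eclipsed): SH–NH2 eclipsed, H–CHO eclipsed, OCH3–Br eclipsed; 2.5 + 1.7 + 2.5 = 6.7 kcal/mol.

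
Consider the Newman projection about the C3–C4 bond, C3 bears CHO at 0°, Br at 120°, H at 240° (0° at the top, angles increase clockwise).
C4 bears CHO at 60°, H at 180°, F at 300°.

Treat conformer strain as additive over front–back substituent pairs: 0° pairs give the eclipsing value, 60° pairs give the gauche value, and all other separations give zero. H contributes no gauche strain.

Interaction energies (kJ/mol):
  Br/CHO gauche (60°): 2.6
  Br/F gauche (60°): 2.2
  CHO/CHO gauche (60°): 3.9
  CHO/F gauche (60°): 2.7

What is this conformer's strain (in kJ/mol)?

9.2 kJ/mol

This conformer (staggered): CHO–CHO gauche, CHO–F gauche, Br–CHO gauche; 3.9 + 2.7 + 2.6 = 9.2 kJ/mol.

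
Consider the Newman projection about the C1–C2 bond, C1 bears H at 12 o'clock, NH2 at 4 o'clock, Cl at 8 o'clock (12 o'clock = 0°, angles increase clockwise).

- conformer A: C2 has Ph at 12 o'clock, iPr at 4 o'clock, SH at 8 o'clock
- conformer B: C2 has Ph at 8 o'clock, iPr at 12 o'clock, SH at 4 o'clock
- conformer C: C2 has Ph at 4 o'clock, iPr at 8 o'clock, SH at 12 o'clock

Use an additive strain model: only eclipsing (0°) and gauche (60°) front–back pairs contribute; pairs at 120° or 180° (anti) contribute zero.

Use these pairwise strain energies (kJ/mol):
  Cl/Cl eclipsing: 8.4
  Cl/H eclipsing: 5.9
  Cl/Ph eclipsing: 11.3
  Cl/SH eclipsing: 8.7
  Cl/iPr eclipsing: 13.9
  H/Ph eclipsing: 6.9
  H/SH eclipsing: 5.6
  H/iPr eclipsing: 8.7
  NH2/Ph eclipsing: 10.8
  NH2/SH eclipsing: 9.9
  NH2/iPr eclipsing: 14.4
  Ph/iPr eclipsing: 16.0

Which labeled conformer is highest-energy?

C

A (eclipsed): H–Ph eclipsed, NH2–iPr eclipsed, Cl–SH eclipsed; 6.9 + 14.4 + 8.7 = 30.0 kJ/mol.
B (eclipsed): H–iPr eclipsed, NH2–SH eclipsed, Cl–Ph eclipsed; 8.7 + 9.9 + 11.3 = 29.9 kJ/mol.
C (eclipsed): H–SH eclipsed, NH2–Ph eclipsed, Cl–iPr eclipsed; 5.6 + 10.8 + 13.9 = 30.3 kJ/mol.
C has the highest total (30.3 kJ/mol).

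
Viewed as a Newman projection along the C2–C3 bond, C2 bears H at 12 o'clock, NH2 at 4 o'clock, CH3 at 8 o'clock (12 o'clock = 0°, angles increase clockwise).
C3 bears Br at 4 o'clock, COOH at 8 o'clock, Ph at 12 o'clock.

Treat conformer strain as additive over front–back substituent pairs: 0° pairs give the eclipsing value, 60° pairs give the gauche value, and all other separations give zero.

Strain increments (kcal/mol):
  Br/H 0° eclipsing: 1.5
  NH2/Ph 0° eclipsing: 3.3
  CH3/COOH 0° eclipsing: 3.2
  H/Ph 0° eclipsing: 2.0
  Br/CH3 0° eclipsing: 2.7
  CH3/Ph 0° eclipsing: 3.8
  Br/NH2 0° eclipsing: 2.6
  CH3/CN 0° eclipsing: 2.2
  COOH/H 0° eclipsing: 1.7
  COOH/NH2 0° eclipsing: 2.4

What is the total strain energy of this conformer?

This conformer (eclipsed): H–Ph eclipsed, NH2–Br eclipsed, CH3–COOH eclipsed; 2.0 + 2.6 + 3.2 = 7.8 kcal/mol.

7.8 kcal/mol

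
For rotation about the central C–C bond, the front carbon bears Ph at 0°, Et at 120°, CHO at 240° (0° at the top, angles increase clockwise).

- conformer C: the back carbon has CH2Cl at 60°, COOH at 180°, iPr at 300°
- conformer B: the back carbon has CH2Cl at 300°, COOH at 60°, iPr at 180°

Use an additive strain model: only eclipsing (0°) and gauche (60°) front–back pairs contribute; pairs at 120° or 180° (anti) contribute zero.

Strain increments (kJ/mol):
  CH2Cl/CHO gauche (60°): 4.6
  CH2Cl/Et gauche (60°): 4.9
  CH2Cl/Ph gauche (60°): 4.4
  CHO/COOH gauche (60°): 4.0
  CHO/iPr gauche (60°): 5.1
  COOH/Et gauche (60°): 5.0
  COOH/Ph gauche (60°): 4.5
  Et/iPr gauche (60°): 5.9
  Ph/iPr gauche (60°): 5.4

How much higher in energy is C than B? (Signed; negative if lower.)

C (staggered): Ph(0°)/CH2Cl(60°) gauche 4.4; Ph(0°)/iPr(300°) gauche 5.4; Et(120°)/CH2Cl(60°) gauche 4.9; Et(120°)/COOH(180°) gauche 5.0; CHO(240°)/COOH(180°) gauche 4.0; CHO(240°)/iPr(300°) gauche 5.1 → 28.8 kJ/mol.
B (staggered): Ph(0°)/CH2Cl(300°) gauche 4.4; Ph(0°)/COOH(60°) gauche 4.5; Et(120°)/COOH(60°) gauche 5.0; Et(120°)/iPr(180°) gauche 5.9; CHO(240°)/CH2Cl(300°) gauche 4.6; CHO(240°)/iPr(180°) gauche 5.1 → 29.5 kJ/mol.
E(C) − E(B) = 28.8 − 29.5 = -0.7 kJ/mol.

-0.7 kJ/mol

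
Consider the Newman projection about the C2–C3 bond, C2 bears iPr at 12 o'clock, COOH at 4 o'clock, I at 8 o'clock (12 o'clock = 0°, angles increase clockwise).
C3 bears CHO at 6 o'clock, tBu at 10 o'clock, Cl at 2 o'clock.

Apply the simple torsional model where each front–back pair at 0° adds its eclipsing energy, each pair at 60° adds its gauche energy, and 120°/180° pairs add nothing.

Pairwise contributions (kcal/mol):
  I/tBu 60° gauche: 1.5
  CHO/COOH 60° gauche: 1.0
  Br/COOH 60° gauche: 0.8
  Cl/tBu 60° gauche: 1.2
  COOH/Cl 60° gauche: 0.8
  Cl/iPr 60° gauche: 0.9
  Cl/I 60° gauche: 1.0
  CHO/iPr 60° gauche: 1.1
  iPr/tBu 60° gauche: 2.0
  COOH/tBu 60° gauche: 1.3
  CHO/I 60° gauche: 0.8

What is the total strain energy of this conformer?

This conformer (staggered): iPr–tBu gauche, iPr–Cl gauche, COOH–CHO gauche, COOH–Cl gauche, I–CHO gauche, I–tBu gauche; 2.0 + 0.9 + 1.0 + 0.8 + 0.8 + 1.5 = 7.0 kcal/mol.

7.0 kcal/mol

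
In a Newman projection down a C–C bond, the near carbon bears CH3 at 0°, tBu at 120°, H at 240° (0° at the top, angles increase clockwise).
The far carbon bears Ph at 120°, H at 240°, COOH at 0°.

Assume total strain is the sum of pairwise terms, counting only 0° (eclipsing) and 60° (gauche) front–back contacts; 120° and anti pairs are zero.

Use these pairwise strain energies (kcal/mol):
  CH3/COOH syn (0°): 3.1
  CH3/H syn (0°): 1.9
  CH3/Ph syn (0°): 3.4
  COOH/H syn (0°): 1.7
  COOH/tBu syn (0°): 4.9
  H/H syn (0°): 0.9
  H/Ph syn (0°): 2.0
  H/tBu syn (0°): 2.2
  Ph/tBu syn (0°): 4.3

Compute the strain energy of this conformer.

8.3 kcal/mol

This conformer (eclipsed): CH3–COOH eclipsed, tBu–Ph eclipsed, H–H eclipsed; 3.1 + 4.3 + 0.9 = 8.3 kcal/mol.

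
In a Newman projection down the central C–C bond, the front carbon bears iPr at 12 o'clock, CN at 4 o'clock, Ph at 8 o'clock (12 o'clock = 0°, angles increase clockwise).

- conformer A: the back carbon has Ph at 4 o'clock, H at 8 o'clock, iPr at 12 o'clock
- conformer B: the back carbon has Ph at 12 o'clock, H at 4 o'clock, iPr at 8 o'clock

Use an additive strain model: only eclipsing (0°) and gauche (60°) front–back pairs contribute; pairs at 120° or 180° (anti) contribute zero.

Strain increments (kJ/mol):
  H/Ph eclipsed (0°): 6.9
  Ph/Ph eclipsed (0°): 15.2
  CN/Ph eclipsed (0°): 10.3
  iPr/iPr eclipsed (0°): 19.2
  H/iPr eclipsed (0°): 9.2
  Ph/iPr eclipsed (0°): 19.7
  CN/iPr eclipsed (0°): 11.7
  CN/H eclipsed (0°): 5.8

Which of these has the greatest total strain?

A (eclipsed): iPr(0°)/iPr(0°) eclipsed 19.2; CN(120°)/Ph(120°) eclipsed 10.3; Ph(240°)/H(240°) eclipsed 6.9 → 36.4 kJ/mol.
B (eclipsed): iPr(0°)/Ph(0°) eclipsed 19.7; CN(120°)/H(120°) eclipsed 5.8; Ph(240°)/iPr(240°) eclipsed 19.7 → 45.2 kJ/mol.
B has the highest total (45.2 kJ/mol).

B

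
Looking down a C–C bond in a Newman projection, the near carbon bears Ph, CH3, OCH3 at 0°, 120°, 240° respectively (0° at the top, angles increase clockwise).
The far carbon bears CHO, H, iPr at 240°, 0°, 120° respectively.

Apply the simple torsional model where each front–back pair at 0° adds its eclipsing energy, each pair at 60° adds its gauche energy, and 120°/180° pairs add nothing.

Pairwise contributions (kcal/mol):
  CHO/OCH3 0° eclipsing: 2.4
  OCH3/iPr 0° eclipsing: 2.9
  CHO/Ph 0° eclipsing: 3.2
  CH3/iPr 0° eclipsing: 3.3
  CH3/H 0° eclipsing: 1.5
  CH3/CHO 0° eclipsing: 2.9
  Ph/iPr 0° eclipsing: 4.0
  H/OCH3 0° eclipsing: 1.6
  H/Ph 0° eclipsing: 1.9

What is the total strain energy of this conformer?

This conformer is eclipsed. Ph at 0° is eclipsed with H at 0° (1.9); CH3 at 120° is eclipsed with iPr at 120° (3.3); OCH3 at 240° is eclipsed with CHO at 240° (2.4). Total 7.6 kcal/mol.

7.6 kcal/mol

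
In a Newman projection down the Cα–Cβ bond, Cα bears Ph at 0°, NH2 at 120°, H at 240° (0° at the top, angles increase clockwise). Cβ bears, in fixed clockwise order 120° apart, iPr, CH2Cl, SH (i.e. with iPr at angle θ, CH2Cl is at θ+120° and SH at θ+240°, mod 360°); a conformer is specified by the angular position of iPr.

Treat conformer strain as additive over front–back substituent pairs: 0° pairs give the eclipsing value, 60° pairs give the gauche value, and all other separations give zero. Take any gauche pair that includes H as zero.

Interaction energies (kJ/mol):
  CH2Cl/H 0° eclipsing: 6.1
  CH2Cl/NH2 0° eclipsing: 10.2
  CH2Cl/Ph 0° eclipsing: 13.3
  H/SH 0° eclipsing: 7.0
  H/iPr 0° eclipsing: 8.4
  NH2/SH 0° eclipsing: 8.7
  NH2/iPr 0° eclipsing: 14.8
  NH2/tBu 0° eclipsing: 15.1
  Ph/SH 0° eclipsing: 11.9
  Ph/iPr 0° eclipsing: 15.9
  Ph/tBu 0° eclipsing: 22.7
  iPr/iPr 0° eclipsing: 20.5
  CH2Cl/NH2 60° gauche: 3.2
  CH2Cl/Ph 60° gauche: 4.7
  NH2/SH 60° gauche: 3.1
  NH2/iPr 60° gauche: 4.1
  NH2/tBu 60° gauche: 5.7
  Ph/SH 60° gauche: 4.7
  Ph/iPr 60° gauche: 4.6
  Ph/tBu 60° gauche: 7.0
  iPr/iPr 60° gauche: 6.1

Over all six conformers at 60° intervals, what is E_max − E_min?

17.5 kJ/mol

iPr at 0° (eclipsed): Ph–iPr eclipsed, NH2–CH2Cl eclipsed, H–SH eclipsed; 15.9 + 10.2 + 7.0 = 33.1 kJ/mol.
iPr at 60° (staggered): Ph–iPr gauche, Ph–SH gauche, NH2–iPr gauche, NH2–CH2Cl gauche; 4.6 + 4.7 + 4.1 + 3.2 = 16.6 kJ/mol.
iPr at 120° (eclipsed): Ph–SH eclipsed, NH2–iPr eclipsed, H–CH2Cl eclipsed; 11.9 + 14.8 + 6.1 = 32.8 kJ/mol.
iPr at 180° (staggered): Ph–CH2Cl gauche, Ph–SH gauche, NH2–iPr gauche, NH2–SH gauche; 4.7 + 4.7 + 4.1 + 3.1 = 16.6 kJ/mol.
iPr at 240° (eclipsed): Ph–CH2Cl eclipsed, NH2–SH eclipsed, H–iPr eclipsed; 13.3 + 8.7 + 8.4 = 30.4 kJ/mol.
iPr at 300° (staggered): Ph–iPr gauche, Ph–CH2Cl gauche, NH2–CH2Cl gauche, NH2–SH gauche; 4.6 + 4.7 + 3.2 + 3.1 = 15.6 kJ/mol.
Max at 0° (33.1 kJ/mol), min at 300° (15.6 kJ/mol); barrier = 17.5 kJ/mol.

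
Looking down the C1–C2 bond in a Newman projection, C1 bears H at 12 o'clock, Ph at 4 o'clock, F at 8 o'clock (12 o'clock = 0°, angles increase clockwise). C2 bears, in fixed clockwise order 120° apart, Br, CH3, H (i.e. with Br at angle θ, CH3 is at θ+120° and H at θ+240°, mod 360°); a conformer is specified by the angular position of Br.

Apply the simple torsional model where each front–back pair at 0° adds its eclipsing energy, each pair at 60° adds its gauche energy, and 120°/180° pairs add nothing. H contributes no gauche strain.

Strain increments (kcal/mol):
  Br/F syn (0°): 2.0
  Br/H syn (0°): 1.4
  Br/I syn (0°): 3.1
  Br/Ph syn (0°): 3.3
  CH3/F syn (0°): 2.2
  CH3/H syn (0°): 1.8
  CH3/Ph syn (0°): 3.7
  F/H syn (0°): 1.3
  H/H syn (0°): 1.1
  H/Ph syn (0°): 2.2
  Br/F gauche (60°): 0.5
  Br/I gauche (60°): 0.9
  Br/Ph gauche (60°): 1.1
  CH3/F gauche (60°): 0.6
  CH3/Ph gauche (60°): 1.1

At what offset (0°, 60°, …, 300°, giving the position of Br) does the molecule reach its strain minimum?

300°

Br at 0° is eclipsed. H at 0° is eclipsed with Br at 0° (1.4); Ph at 120° is eclipsed with CH3 at 120° (3.7); F at 240° is eclipsed with H at 240° (1.3). Total 6.4 kcal/mol.
Br at 60° is staggered. Ph at 120° is gauche with Br at 60° (1.1); Ph at 120° is gauche with CH3 at 180° (1.1); F at 240° is gauche with CH3 at 180° (0.6). Total 2.8 kcal/mol.
Br at 120° is eclipsed. H at 0° is eclipsed with H at 0° (1.1); Ph at 120° is eclipsed with Br at 120° (3.3); F at 240° is eclipsed with CH3 at 240° (2.2). Total 6.6 kcal/mol.
Br at 180° is staggered. Ph at 120° is gauche with Br at 180° (1.1); F at 240° is gauche with Br at 180° (0.5); F at 240° is gauche with CH3 at 300° (0.6). Total 2.2 kcal/mol.
Br at 240° is eclipsed. H at 0° is eclipsed with CH3 at 0° (1.8); Ph at 120° is eclipsed with H at 120° (2.2); F at 240° is eclipsed with Br at 240° (2.0). Total 6.0 kcal/mol.
Br at 300° is staggered. Ph at 120° is gauche with CH3 at 60° (1.1); F at 240° is gauche with Br at 300° (0.5). Total 1.6 kcal/mol.
The minimum (1.6 kcal/mol) occurs with Br at 300°.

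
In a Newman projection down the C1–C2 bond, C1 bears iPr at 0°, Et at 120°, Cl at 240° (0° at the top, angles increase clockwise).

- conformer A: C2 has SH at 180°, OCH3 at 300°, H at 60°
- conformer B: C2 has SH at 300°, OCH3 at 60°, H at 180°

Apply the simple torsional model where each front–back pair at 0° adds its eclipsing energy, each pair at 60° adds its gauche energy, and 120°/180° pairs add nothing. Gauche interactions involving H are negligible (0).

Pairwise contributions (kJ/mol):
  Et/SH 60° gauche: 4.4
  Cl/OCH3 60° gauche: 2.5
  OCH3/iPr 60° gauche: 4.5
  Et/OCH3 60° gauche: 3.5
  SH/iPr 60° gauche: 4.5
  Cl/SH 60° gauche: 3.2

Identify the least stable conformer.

A (staggered): iPr–OCH3 gauche, Et–SH gauche, Cl–SH gauche, Cl–OCH3 gauche; 4.5 + 4.4 + 3.2 + 2.5 = 14.6 kJ/mol.
B (staggered): iPr–SH gauche, iPr–OCH3 gauche, Et–OCH3 gauche, Cl–SH gauche; 4.5 + 4.5 + 3.5 + 3.2 = 15.7 kJ/mol.
B has the highest total (15.7 kJ/mol).

B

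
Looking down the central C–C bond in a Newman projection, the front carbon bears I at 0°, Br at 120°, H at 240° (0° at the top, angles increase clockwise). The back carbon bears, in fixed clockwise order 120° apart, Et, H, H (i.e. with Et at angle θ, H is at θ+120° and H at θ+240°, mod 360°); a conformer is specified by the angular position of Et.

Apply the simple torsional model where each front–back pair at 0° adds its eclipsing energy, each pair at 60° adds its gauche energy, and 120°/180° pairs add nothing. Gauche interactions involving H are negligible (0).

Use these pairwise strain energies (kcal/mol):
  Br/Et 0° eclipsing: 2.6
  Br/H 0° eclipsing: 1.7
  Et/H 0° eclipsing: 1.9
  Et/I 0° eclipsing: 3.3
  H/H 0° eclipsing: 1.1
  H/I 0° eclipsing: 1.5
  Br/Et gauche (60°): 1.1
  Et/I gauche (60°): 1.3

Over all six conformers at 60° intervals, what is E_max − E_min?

Et at 0° (eclipsed): I(0°)/Et(0°) eclipsed 3.3; Br(120°)/H(120°) eclipsed 1.7; H(240°)/H(240°) eclipsed 1.1 → 6.1 kcal/mol.
Et at 60° (staggered): I(0°)/Et(60°) gauche 1.3; Br(120°)/Et(60°) gauche 1.1 → 2.4 kcal/mol.
Et at 120° (eclipsed): I(0°)/H(0°) eclipsed 1.5; Br(120°)/Et(120°) eclipsed 2.6; H(240°)/H(240°) eclipsed 1.1 → 5.2 kcal/mol.
Et at 180° (staggered): Br(120°)/Et(180°) gauche 1.1 → 1.1 kcal/mol.
Et at 240° (eclipsed): I(0°)/H(0°) eclipsed 1.5; Br(120°)/H(120°) eclipsed 1.7; H(240°)/Et(240°) eclipsed 1.9 → 5.1 kcal/mol.
Et at 300° (staggered): I(0°)/Et(300°) gauche 1.3 → 1.3 kcal/mol.
Max at 0° (6.1 kcal/mol), min at 180° (1.1 kcal/mol); barrier = 5.0 kcal/mol.

5.0 kcal/mol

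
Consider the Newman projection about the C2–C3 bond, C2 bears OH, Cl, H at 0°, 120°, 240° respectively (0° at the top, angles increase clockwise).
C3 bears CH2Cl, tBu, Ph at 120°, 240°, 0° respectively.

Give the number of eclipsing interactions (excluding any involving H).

2

Non-H eclipsing pairs: OH(0°)/Ph(0°); Cl(120°)/CH2Cl(120°) — 2 interactions.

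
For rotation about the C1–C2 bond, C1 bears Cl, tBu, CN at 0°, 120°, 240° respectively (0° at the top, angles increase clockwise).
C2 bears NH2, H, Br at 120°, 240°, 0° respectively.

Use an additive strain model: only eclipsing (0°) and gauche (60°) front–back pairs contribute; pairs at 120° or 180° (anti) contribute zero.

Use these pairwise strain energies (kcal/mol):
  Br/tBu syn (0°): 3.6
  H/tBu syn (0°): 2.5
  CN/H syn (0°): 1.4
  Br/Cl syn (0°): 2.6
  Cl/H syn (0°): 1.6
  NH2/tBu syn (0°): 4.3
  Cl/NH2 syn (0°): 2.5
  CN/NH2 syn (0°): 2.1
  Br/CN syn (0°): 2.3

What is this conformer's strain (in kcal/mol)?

This conformer (eclipsed): Cl–Br eclipsed, tBu–NH2 eclipsed, CN–H eclipsed; 2.6 + 4.3 + 1.4 = 8.3 kcal/mol.

8.3 kcal/mol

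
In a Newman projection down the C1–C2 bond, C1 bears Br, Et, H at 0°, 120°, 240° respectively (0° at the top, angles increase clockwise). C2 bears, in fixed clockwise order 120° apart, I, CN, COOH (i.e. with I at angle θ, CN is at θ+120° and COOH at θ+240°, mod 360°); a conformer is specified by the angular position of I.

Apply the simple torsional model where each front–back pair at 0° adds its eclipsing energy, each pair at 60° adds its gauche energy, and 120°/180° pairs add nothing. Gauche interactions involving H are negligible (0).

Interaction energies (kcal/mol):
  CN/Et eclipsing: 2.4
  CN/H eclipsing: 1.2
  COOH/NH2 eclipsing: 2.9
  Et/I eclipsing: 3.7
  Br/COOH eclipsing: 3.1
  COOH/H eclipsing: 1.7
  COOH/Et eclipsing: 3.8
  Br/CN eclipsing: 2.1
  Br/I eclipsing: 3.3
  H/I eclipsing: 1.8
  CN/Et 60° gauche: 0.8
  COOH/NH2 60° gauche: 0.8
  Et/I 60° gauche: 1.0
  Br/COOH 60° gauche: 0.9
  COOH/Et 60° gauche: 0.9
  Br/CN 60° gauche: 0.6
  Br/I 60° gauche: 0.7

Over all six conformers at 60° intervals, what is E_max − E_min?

I at 0° (eclipsed): Br–I eclipsed, Et–CN eclipsed, H–COOH eclipsed; 3.3 + 2.4 + 1.7 = 7.4 kcal/mol.
I at 60° (staggered): Br–I gauche, Br–COOH gauche, Et–I gauche, Et–CN gauche; 0.7 + 0.9 + 1.0 + 0.8 = 3.4 kcal/mol.
I at 120° (eclipsed): Br–COOH eclipsed, Et–I eclipsed, H–CN eclipsed; 3.1 + 3.7 + 1.2 = 8.0 kcal/mol.
I at 180° (staggered): Br–CN gauche, Br–COOH gauche, Et–I gauche, Et–COOH gauche; 0.6 + 0.9 + 1.0 + 0.9 = 3.4 kcal/mol.
I at 240° (eclipsed): Br–CN eclipsed, Et–COOH eclipsed, H–I eclipsed; 2.1 + 3.8 + 1.8 = 7.7 kcal/mol.
I at 300° (staggered): Br–I gauche, Br–CN gauche, Et–CN gauche, Et–COOH gauche; 0.7 + 0.6 + 0.8 + 0.9 = 3.0 kcal/mol.
Max at 120° (8.0 kcal/mol), min at 300° (3.0 kcal/mol); barrier = 5.0 kcal/mol.

5.0 kcal/mol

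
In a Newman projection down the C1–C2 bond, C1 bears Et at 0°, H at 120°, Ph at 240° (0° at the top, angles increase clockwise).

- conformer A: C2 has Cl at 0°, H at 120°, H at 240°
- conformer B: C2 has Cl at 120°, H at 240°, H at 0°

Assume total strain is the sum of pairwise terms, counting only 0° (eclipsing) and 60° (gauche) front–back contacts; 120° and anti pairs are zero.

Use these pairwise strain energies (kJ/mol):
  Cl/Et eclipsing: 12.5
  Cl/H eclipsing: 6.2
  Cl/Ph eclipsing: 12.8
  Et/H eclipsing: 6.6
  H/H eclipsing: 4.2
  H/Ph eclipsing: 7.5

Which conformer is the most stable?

B

A (eclipsed): Et(0°)/Cl(0°) eclipsed 12.5; H(120°)/H(120°) eclipsed 4.2; Ph(240°)/H(240°) eclipsed 7.5 → 24.2 kJ/mol.
B (eclipsed): Et(0°)/H(0°) eclipsed 6.6; H(120°)/Cl(120°) eclipsed 6.2; Ph(240°)/H(240°) eclipsed 7.5 → 20.3 kJ/mol.
B has the lowest total (20.3 kJ/mol).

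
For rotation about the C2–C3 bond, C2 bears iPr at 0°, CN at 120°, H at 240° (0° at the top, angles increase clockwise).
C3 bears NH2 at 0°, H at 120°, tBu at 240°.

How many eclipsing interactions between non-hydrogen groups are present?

Non-H eclipsing pairs: iPr(0°)/NH2(0°) — 1 interaction.

1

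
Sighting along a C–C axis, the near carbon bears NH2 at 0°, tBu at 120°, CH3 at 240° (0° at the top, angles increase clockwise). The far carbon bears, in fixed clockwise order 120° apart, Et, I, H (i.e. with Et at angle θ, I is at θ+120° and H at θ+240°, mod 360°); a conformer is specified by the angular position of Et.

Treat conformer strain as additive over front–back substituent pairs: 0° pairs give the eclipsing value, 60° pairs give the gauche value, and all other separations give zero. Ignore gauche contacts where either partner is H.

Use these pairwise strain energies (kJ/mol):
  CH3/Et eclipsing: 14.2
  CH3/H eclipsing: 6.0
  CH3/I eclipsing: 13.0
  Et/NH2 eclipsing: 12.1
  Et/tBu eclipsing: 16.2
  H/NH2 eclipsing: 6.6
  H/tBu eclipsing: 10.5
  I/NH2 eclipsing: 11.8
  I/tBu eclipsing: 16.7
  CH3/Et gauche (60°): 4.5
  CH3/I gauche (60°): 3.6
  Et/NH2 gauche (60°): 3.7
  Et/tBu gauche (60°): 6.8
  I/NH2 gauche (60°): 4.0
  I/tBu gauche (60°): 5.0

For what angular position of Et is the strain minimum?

300°

Et at 0° (eclipsed): NH2(0°)/Et(0°) eclipsed 12.1; tBu(120°)/I(120°) eclipsed 16.7; CH3(240°)/H(240°) eclipsed 6.0 → 34.8 kJ/mol.
Et at 60° (staggered): NH2(0°)/Et(60°) gauche 3.7; tBu(120°)/Et(60°) gauche 6.8; tBu(120°)/I(180°) gauche 5.0; CH3(240°)/I(180°) gauche 3.6 → 19.1 kJ/mol.
Et at 120° (eclipsed): NH2(0°)/H(0°) eclipsed 6.6; tBu(120°)/Et(120°) eclipsed 16.2; CH3(240°)/I(240°) eclipsed 13.0 → 35.8 kJ/mol.
Et at 180° (staggered): NH2(0°)/I(300°) gauche 4.0; tBu(120°)/Et(180°) gauche 6.8; CH3(240°)/Et(180°) gauche 4.5; CH3(240°)/I(300°) gauche 3.6 → 18.9 kJ/mol.
Et at 240° (eclipsed): NH2(0°)/I(0°) eclipsed 11.8; tBu(120°)/H(120°) eclipsed 10.5; CH3(240°)/Et(240°) eclipsed 14.2 → 36.5 kJ/mol.
Et at 300° (staggered): NH2(0°)/Et(300°) gauche 3.7; NH2(0°)/I(60°) gauche 4.0; tBu(120°)/I(60°) gauche 5.0; CH3(240°)/Et(300°) gauche 4.5 → 17.2 kJ/mol.
The minimum (17.2 kJ/mol) occurs with Et at 300°.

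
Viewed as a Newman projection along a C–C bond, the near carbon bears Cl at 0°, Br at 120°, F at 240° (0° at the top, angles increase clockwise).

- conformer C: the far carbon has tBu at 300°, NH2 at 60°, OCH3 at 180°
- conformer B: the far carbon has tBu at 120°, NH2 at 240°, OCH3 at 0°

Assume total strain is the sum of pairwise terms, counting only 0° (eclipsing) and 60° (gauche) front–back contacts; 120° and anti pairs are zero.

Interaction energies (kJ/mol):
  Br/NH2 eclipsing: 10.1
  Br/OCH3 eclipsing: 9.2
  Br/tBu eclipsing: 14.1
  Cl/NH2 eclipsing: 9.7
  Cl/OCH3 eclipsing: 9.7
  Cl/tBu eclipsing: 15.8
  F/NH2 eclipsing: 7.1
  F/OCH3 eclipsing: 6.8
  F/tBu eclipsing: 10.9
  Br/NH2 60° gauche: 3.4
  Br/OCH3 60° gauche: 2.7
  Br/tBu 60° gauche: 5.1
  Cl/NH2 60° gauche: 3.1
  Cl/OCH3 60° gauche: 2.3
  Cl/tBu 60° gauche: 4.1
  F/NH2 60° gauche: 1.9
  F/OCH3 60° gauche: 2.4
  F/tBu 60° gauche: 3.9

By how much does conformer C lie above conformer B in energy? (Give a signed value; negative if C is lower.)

C (staggered): Cl(0°)/tBu(300°) gauche 4.1; Cl(0°)/NH2(60°) gauche 3.1; Br(120°)/NH2(60°) gauche 3.4; Br(120°)/OCH3(180°) gauche 2.7; F(240°)/tBu(300°) gauche 3.9; F(240°)/OCH3(180°) gauche 2.4 → 19.6 kJ/mol.
B (eclipsed): Cl(0°)/OCH3(0°) eclipsed 9.7; Br(120°)/tBu(120°) eclipsed 14.1; F(240°)/NH2(240°) eclipsed 7.1 → 30.9 kJ/mol.
E(C) − E(B) = 19.6 − 30.9 = -11.3 kJ/mol.

-11.3 kJ/mol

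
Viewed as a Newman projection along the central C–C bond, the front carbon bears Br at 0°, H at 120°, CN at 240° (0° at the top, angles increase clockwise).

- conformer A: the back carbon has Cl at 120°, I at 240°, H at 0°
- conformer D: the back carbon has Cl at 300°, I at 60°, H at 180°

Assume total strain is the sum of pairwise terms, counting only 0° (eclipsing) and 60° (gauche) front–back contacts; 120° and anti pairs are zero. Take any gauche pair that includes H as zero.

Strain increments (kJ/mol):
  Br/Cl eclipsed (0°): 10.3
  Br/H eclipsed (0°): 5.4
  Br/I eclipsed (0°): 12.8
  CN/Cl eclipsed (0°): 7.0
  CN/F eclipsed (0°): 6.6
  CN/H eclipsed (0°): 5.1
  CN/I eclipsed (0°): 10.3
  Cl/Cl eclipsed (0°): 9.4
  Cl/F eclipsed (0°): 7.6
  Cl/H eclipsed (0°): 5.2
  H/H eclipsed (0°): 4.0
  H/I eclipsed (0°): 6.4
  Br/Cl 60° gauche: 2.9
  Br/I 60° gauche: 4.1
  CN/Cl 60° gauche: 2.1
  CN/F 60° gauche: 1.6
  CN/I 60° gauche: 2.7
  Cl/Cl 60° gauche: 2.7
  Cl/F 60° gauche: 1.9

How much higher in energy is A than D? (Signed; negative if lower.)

A is eclipsed. Br at 0° is eclipsed with H at 0° (5.4); H at 120° is eclipsed with Cl at 120° (5.2); CN at 240° is eclipsed with I at 240° (10.3). Total 20.9 kJ/mol.
D is staggered. Br at 0° is gauche with Cl at 300° (2.9); Br at 0° is gauche with I at 60° (4.1); CN at 240° is gauche with Cl at 300° (2.1). Total 9.1 kJ/mol.
E(A) − E(D) = 20.9 − 9.1 = +11.8 kJ/mol.

+11.8 kJ/mol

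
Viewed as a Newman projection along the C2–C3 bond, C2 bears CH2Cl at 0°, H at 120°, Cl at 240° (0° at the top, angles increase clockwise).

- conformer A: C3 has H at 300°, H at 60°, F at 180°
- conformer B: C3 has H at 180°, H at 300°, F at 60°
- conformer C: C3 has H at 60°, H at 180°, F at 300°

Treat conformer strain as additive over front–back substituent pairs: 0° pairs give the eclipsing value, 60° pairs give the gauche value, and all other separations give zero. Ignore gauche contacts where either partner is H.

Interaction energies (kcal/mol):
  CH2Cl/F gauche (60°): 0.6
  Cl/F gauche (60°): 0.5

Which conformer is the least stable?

A (staggered): Cl(240°)/F(180°) gauche 0.5 → 0.5 kcal/mol.
B (staggered): CH2Cl(0°)/F(60°) gauche 0.6 → 0.6 kcal/mol.
C (staggered): CH2Cl(0°)/F(300°) gauche 0.6; Cl(240°)/F(300°) gauche 0.5 → 1.1 kcal/mol.
C has the highest total (1.1 kcal/mol).

C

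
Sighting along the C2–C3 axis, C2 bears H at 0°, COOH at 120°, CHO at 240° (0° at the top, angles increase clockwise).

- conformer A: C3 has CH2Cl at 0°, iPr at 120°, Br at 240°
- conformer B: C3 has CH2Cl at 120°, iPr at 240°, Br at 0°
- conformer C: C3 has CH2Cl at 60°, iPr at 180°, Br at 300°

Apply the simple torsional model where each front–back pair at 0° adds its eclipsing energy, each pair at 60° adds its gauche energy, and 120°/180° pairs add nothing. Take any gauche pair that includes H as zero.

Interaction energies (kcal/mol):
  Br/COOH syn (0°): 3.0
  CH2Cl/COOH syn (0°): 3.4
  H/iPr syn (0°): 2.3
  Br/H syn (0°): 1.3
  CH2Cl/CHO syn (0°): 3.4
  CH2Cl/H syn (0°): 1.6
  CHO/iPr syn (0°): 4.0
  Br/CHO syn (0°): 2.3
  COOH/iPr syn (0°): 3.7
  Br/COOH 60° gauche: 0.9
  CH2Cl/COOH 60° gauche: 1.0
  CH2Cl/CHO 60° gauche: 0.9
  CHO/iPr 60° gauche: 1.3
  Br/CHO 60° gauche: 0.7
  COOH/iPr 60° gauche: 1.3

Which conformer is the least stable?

A is eclipsed. H at 0° is eclipsed with CH2Cl at 0° (1.6); COOH at 120° is eclipsed with iPr at 120° (3.7); CHO at 240° is eclipsed with Br at 240° (2.3). Total 7.6 kcal/mol.
B is eclipsed. H at 0° is eclipsed with Br at 0° (1.3); COOH at 120° is eclipsed with CH2Cl at 120° (3.4); CHO at 240° is eclipsed with iPr at 240° (4.0). Total 8.7 kcal/mol.
C is staggered. COOH at 120° is gauche with CH2Cl at 60° (1.0); COOH at 120° is gauche with iPr at 180° (1.3); CHO at 240° is gauche with iPr at 180° (1.3); CHO at 240° is gauche with Br at 300° (0.7). Total 4.3 kcal/mol.
B has the highest total (8.7 kcal/mol).

B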